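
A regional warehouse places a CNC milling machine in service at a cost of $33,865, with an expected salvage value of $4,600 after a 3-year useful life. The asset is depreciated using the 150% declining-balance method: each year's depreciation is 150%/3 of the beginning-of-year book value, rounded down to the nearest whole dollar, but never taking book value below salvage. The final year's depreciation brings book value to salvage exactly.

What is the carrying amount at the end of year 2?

Depreciable base = $33,865 − $4,600 = $29,265.
Year 1: ⌊$33,865 × 150%/3⌋ = $16,932. Book value $16,933.
Year 2: ⌊$16,933 × 150%/3⌋ = $8,466. Book value $8,467.

$8,467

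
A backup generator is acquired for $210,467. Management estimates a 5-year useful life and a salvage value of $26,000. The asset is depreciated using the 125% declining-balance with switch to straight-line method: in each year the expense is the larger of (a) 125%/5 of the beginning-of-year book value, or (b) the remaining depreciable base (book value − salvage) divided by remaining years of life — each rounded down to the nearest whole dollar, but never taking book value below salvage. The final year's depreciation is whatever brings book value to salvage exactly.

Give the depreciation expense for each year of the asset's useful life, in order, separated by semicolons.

Depreciable base = $210,467 − $26,000 = $184,467.
Year 1: DB = ⌊$210,467 × 125%/5⌋ = $52,616; SL = ⌊$184,467/5⌋ = $36,893 → take DB $52,616. Book value $157,851.
Year 2: DB = ⌊$157,851 × 125%/5⌋ = $39,462; SL = ⌊$131,851/4⌋ = $32,962 → take DB $39,462. Book value $118,389.
Year 3: DB = ⌊$118,389 × 125%/5⌋ = $29,597; SL = ⌊$92,389/3⌋ = $30,796 → take SL $30,796. Book value $87,593.
Year 4: DB = ⌊$87,593 × 125%/5⌋ = $21,898; SL = ⌊$61,593/2⌋ = $30,796 → take SL $30,796. Book value $56,797.
Year 5 (final): $56,797 − $26,000 = $30,797. Book value $26,000.

$52,616; $39,462; $30,796; $30,796; $30,797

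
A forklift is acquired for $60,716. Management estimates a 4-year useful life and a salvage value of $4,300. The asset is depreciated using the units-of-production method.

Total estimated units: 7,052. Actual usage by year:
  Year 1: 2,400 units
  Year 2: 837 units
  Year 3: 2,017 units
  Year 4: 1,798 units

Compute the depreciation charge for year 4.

Depreciable base = $60,716 − $4,300 = $56,416.
Rate = $56,416 / 7,052 units = $8 per unit.
Year 1: 2,400 × $8 = $19,200. Book value $41,516.
Year 2: 837 × $8 = $6,696. Book value $34,820.
Year 3: 2,017 × $8 = $16,136. Book value $18,684.
Year 4: 1,798 × $8 = $14,384. Book value $4,300.

$14,384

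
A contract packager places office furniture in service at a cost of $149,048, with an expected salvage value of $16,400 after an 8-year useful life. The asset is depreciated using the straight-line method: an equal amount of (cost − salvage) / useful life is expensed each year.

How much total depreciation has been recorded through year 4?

Depreciable base = $149,048 − $16,400 = $132,648.
Annual expense = $132,648 / 8 = $16,581.
End of year 1: book value $132,467.
End of year 2: book value $115,886.
End of year 3: book value $99,305.
End of year 4: book value $82,724.
Accumulated through year 4 = $149,048 − $82,724 = $66,324.

$66,324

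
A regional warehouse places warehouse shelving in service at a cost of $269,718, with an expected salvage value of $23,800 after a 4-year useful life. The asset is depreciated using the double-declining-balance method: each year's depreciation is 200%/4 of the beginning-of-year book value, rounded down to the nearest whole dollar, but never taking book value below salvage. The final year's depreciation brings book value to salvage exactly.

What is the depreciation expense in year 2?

Depreciable base = $269,718 − $23,800 = $245,918.
Year 1: ⌊$269,718 × 200%/4⌋ = $134,859. Book value $134,859.
Year 2: ⌊$134,859 × 200%/4⌋ = $67,429. Book value $67,430.

$67,429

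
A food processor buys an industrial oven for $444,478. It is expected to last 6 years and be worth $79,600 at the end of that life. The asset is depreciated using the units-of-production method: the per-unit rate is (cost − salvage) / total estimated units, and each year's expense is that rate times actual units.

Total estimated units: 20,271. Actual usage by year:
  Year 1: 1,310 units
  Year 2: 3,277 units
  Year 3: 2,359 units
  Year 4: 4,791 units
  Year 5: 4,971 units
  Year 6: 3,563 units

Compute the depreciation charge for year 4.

$86,238

Depreciable base = $444,478 − $79,600 = $364,878.
Rate = $364,878 / 20,271 units = $18 per unit.
Year 1: 1,310 × $18 = $23,580. Book value $420,898.
Year 2: 3,277 × $18 = $58,986. Book value $361,912.
Year 3: 2,359 × $18 = $42,462. Book value $319,450.
Year 4: 4,791 × $18 = $86,238. Book value $233,212.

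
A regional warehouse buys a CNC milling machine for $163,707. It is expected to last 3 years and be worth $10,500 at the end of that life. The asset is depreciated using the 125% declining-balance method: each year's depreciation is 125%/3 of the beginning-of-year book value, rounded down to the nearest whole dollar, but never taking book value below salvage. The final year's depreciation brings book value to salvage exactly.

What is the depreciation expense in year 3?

Depreciable base = $163,707 − $10,500 = $153,207.
Year 1: ⌊$163,707 × 125%/3⌋ = $68,211. Book value $95,496.
Year 2: ⌊$95,496 × 125%/3⌋ = $39,790. Book value $55,706.
Year 3 (final): $55,706 − $10,500 = $45,206. Book value $10,500.

$45,206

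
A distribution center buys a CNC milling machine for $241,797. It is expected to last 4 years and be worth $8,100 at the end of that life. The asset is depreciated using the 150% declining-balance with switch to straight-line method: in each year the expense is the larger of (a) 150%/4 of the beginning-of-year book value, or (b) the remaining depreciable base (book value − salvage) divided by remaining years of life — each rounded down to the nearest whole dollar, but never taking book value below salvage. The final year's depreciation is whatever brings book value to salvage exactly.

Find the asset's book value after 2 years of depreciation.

Depreciable base = $241,797 − $8,100 = $233,697.
Year 1: DB = ⌊$241,797 × 150%/4⌋ = $90,673; SL = ⌊$233,697/4⌋ = $58,424 → take DB $90,673. Book value $151,124.
Year 2: DB = ⌊$151,124 × 150%/4⌋ = $56,671; SL = ⌊$143,024/3⌋ = $47,674 → take DB $56,671. Book value $94,453.

$94,453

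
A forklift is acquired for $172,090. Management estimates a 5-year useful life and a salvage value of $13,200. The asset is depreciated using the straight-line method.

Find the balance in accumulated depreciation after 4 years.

$127,112

Depreciable base = $172,090 − $13,200 = $158,890.
Annual expense = $158,890 / 5 = $31,778.
End of year 1: book value $140,312.
End of year 2: book value $108,534.
End of year 3: book value $76,756.
End of year 4: book value $44,978.
Accumulated through year 4 = $172,090 − $44,978 = $127,112.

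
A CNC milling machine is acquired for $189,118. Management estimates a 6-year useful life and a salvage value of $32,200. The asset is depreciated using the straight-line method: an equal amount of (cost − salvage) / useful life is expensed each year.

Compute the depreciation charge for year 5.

Depreciable base = $189,118 − $32,200 = $156,918.
Annual expense = $156,918 / 6 = $26,153.

$26,153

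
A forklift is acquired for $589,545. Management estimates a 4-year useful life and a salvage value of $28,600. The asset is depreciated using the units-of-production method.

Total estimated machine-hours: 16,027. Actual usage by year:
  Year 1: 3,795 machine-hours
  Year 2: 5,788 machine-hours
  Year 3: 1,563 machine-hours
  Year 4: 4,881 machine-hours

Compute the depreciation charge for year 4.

Depreciable base = $589,545 − $28,600 = $560,945.
Rate = $560,945 / 16,027 machine-hours = $35 per machine-hour.
Year 1: 3,795 × $35 = $132,825. Book value $456,720.
Year 2: 5,788 × $35 = $202,580. Book value $254,140.
Year 3: 1,563 × $35 = $54,705. Book value $199,435.
Year 4: 4,881 × $35 = $170,835. Book value $28,600.

$170,835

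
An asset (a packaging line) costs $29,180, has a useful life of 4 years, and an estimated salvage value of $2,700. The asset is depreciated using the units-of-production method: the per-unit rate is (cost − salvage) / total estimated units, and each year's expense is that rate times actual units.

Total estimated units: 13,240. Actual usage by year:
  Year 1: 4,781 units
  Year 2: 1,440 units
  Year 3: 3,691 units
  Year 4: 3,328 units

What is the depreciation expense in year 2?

$2,880

Depreciable base = $29,180 − $2,700 = $26,480.
Rate = $26,480 / 13,240 units = $2 per unit.
Year 1: 4,781 × $2 = $9,562. Book value $19,618.
Year 2: 1,440 × $2 = $2,880. Book value $16,738.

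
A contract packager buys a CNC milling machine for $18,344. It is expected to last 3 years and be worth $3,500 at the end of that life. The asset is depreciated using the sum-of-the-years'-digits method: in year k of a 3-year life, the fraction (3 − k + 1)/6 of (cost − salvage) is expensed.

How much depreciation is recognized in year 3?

Depreciable base = $18,344 − $3,500 = $14,844.
Sum of the years' digits = 3+2+1 = 6.
Year 1: $14,844 × 3/6 = $7,422. Book value $10,922.
Year 2: $14,844 × 2/6 = $4,948. Book value $5,974.
Year 3: $14,844 × 1/6 = $2,474. Book value $3,500.

$2,474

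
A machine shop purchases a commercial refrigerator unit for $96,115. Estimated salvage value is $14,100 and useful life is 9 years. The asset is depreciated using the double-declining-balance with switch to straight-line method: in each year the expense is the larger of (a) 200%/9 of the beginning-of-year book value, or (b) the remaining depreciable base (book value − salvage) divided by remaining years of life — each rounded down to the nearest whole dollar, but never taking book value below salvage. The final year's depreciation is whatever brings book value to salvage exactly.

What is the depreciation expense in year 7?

$4,728

Depreciable base = $96,115 − $14,100 = $82,015.
Year 1: DB = ⌊$96,115 × 200%/9⌋ = $21,358; SL = ⌊$82,015/9⌋ = $9,112 → take DB $21,358. Book value $74,757.
Year 2: DB = ⌊$74,757 × 200%/9⌋ = $16,612; SL = ⌊$60,657/8⌋ = $7,582 → take DB $16,612. Book value $58,145.
Year 3: DB = ⌊$58,145 × 200%/9⌋ = $12,921; SL = ⌊$44,045/7⌋ = $6,292 → take DB $12,921. Book value $45,224.
Year 4: DB = ⌊$45,224 × 200%/9⌋ = $10,049; SL = ⌊$31,124/6⌋ = $5,187 → take DB $10,049. Book value $35,175.
Year 5: DB = ⌊$35,175 × 200%/9⌋ = $7,816; SL = ⌊$21,075/5⌋ = $4,215 → take DB $7,816. Book value $27,359.
Year 6: DB = ⌊$27,359 × 200%/9⌋ = $6,079; SL = ⌊$13,259/4⌋ = $3,314 → take DB $6,079. Book value $21,280.
Year 7: DB = ⌊$21,280 × 200%/9⌋ = $4,728; SL = ⌊$7,180/3⌋ = $2,393 → take DB $4,728. Book value $16,552.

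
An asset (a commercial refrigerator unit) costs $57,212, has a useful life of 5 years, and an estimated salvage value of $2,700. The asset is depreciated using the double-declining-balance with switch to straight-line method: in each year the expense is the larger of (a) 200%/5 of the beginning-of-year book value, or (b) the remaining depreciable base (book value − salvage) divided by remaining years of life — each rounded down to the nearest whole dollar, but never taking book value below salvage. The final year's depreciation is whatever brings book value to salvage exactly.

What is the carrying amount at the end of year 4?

$7,416

Depreciable base = $57,212 − $2,700 = $54,512.
Year 1: DB = ⌊$57,212 × 200%/5⌋ = $22,884; SL = ⌊$54,512/5⌋ = $10,902 → take DB $22,884. Book value $34,328.
Year 2: DB = ⌊$34,328 × 200%/5⌋ = $13,731; SL = ⌊$31,628/4⌋ = $7,907 → take DB $13,731. Book value $20,597.
Year 3: DB = ⌊$20,597 × 200%/5⌋ = $8,238; SL = ⌊$17,897/3⌋ = $5,965 → take DB $8,238. Book value $12,359.
Year 4: DB = ⌊$12,359 × 200%/5⌋ = $4,943; SL = ⌊$9,659/2⌋ = $4,829 → take DB $4,943. Book value $7,416.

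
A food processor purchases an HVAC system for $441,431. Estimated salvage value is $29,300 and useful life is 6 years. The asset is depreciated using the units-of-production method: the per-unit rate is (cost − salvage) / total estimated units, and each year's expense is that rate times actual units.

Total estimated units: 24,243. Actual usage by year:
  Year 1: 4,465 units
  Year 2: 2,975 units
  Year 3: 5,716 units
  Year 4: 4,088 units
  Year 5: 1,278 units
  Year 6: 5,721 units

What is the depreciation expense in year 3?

Depreciable base = $441,431 − $29,300 = $412,131.
Rate = $412,131 / 24,243 units = $17 per unit.
Year 1: 4,465 × $17 = $75,905. Book value $365,526.
Year 2: 2,975 × $17 = $50,575. Book value $314,951.
Year 3: 5,716 × $17 = $97,172. Book value $217,779.

$97,172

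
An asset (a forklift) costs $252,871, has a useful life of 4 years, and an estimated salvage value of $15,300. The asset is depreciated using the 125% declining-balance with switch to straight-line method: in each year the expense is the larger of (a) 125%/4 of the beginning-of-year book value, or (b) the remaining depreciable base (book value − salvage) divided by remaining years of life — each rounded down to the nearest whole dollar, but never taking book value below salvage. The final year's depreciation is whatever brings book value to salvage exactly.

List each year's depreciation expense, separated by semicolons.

$79,022; $54,327; $52,111; $52,111

Depreciable base = $252,871 − $15,300 = $237,571.
Year 1: DB = ⌊$252,871 × 125%/4⌋ = $79,022; SL = ⌊$237,571/4⌋ = $59,392 → take DB $79,022. Book value $173,849.
Year 2: DB = ⌊$173,849 × 125%/4⌋ = $54,327; SL = ⌊$158,549/3⌋ = $52,849 → take DB $54,327. Book value $119,522.
Year 3: DB = ⌊$119,522 × 125%/4⌋ = $37,350; SL = ⌊$104,222/2⌋ = $52,111 → take SL $52,111. Book value $67,411.
Year 4 (final): $67,411 − $15,300 = $52,111. Book value $15,300.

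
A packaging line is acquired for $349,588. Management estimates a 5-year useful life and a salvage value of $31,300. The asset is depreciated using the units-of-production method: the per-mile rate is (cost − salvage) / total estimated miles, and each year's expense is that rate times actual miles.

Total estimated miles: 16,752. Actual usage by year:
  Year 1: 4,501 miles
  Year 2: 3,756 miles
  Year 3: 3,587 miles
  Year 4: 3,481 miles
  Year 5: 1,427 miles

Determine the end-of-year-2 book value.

Depreciable base = $349,588 − $31,300 = $318,288.
Rate = $318,288 / 16,752 miles = $19 per mile.
Year 1: 4,501 × $19 = $85,519. Book value $264,069.
Year 2: 3,756 × $19 = $71,364. Book value $192,705.

$192,705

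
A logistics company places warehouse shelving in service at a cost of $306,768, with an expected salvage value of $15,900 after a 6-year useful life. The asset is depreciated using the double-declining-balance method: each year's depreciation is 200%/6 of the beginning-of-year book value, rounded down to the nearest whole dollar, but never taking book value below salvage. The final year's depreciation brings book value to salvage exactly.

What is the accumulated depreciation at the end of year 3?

Depreciable base = $306,768 − $15,900 = $290,868.
Year 1: ⌊$306,768 × 200%/6⌋ = $102,256. Book value $204,512.
Year 2: ⌊$204,512 × 200%/6⌋ = $68,170. Book value $136,342.
Year 3: ⌊$136,342 × 200%/6⌋ = $45,447. Book value $90,895.
Accumulated through year 3 = $306,768 − $90,895 = $215,873.

$215,873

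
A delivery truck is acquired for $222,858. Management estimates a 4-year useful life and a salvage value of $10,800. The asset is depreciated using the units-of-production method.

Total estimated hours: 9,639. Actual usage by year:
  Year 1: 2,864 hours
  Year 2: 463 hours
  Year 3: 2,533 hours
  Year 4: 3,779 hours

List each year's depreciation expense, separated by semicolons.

Depreciable base = $222,858 − $10,800 = $212,058.
Rate = $212,058 / 9,639 hours = $22 per hour.
Year 1: 2,864 × $22 = $63,008. Book value $159,850.
Year 2: 463 × $22 = $10,186. Book value $149,664.
Year 3: 2,533 × $22 = $55,726. Book value $93,938.
Year 4: 3,779 × $22 = $83,138. Book value $10,800.

$63,008; $10,186; $55,726; $83,138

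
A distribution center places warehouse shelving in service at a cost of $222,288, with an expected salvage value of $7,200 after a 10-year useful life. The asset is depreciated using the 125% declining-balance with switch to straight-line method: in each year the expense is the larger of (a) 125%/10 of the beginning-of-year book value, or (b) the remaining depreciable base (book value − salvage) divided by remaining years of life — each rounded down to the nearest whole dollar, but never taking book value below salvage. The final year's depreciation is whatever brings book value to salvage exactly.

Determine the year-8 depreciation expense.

Depreciable base = $222,288 − $7,200 = $215,088.
Year 1: DB = ⌊$222,288 × 125%/10⌋ = $27,786; SL = ⌊$215,088/10⌋ = $21,508 → take DB $27,786. Book value $194,502.
Year 2: DB = ⌊$194,502 × 125%/10⌋ = $24,312; SL = ⌊$187,302/9⌋ = $20,811 → take DB $24,312. Book value $170,190.
Year 3: DB = ⌊$170,190 × 125%/10⌋ = $21,273; SL = ⌊$162,990/8⌋ = $20,373 → take DB $21,273. Book value $148,917.
Year 4: DB = ⌊$148,917 × 125%/10⌋ = $18,614; SL = ⌊$141,717/7⌋ = $20,245 → take SL $20,245. Book value $128,672.
Year 5: DB = ⌊$128,672 × 125%/10⌋ = $16,084; SL = ⌊$121,472/6⌋ = $20,245 → take SL $20,245. Book value $108,427.
Year 6: DB = ⌊$108,427 × 125%/10⌋ = $13,553; SL = ⌊$101,227/5⌋ = $20,245 → take SL $20,245. Book value $88,182.
Year 7: DB = ⌊$88,182 × 125%/10⌋ = $11,022; SL = ⌊$80,982/4⌋ = $20,245 → take SL $20,245. Book value $67,937.
Year 8: DB = ⌊$67,937 × 125%/10⌋ = $8,492; SL = ⌊$60,737/3⌋ = $20,245 → take SL $20,245. Book value $47,692.

$20,245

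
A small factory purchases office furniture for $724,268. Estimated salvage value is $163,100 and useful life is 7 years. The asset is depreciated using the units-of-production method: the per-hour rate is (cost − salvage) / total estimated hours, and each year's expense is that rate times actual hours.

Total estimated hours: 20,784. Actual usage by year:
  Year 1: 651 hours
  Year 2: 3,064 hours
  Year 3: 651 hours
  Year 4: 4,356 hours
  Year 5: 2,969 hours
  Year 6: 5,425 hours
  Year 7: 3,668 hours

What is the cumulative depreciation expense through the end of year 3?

Depreciable base = $724,268 − $163,100 = $561,168.
Rate = $561,168 / 20,784 hours = $27 per hour.
Year 1: 651 × $27 = $17,577. Book value $706,691.
Year 2: 3,064 × $27 = $82,728. Book value $623,963.
Year 3: 651 × $27 = $17,577. Book value $606,386.
Accumulated through year 3 = $724,268 − $606,386 = $117,882.

$117,882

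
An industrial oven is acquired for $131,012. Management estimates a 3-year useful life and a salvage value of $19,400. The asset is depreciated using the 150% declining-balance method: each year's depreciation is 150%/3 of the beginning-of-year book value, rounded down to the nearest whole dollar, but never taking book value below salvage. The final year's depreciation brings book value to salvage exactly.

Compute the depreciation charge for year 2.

$32,753

Depreciable base = $131,012 − $19,400 = $111,612.
Year 1: ⌊$131,012 × 150%/3⌋ = $65,506. Book value $65,506.
Year 2: ⌊$65,506 × 150%/3⌋ = $32,753. Book value $32,753.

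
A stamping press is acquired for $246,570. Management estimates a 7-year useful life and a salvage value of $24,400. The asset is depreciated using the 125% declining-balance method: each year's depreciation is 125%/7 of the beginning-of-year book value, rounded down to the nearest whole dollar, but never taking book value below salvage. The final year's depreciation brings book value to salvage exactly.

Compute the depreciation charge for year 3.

Depreciable base = $246,570 − $24,400 = $222,170.
Year 1: ⌊$246,570 × 125%/7⌋ = $44,030. Book value $202,540.
Year 2: ⌊$202,540 × 125%/7⌋ = $36,167. Book value $166,373.
Year 3: ⌊$166,373 × 125%/7⌋ = $29,709. Book value $136,664.

$29,709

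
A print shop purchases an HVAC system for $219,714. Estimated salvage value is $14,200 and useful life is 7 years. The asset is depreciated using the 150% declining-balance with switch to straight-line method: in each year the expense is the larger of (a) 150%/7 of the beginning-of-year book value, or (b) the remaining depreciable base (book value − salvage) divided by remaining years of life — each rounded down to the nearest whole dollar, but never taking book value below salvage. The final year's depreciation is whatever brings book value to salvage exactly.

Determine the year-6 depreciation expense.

$23,094

Depreciable base = $219,714 − $14,200 = $205,514.
Year 1: DB = ⌊$219,714 × 150%/7⌋ = $47,081; SL = ⌊$205,514/7⌋ = $29,359 → take DB $47,081. Book value $172,633.
Year 2: DB = ⌊$172,633 × 150%/7⌋ = $36,992; SL = ⌊$158,433/6⌋ = $26,405 → take DB $36,992. Book value $135,641.
Year 3: DB = ⌊$135,641 × 150%/7⌋ = $29,065; SL = ⌊$121,441/5⌋ = $24,288 → take DB $29,065. Book value $106,576.
Year 4: DB = ⌊$106,576 × 150%/7⌋ = $22,837; SL = ⌊$92,376/4⌋ = $23,094 → take SL $23,094. Book value $83,482.
Year 5: DB = ⌊$83,482 × 150%/7⌋ = $17,889; SL = ⌊$69,282/3⌋ = $23,094 → take SL $23,094. Book value $60,388.
Year 6: DB = ⌊$60,388 × 150%/7⌋ = $12,940; SL = ⌊$46,188/2⌋ = $23,094 → take SL $23,094. Book value $37,294.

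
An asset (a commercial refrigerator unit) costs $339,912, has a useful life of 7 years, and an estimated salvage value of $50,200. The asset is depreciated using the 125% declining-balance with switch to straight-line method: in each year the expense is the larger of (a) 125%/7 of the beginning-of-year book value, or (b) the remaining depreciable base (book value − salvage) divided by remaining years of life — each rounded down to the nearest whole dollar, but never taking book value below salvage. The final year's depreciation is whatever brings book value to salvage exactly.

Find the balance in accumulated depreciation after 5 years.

$220,612

Depreciable base = $339,912 − $50,200 = $289,712.
Year 1: DB = ⌊$339,912 × 125%/7⌋ = $60,698; SL = ⌊$289,712/7⌋ = $41,387 → take DB $60,698. Book value $279,214.
Year 2: DB = ⌊$279,214 × 125%/7⌋ = $49,859; SL = ⌊$229,014/6⌋ = $38,169 → take DB $49,859. Book value $229,355.
Year 3: DB = ⌊$229,355 × 125%/7⌋ = $40,956; SL = ⌊$179,155/5⌋ = $35,831 → take DB $40,956. Book value $188,399.
Year 4: DB = ⌊$188,399 × 125%/7⌋ = $33,642; SL = ⌊$138,199/4⌋ = $34,549 → take SL $34,549. Book value $153,850.
Year 5: DB = ⌊$153,850 × 125%/7⌋ = $27,473; SL = ⌊$103,650/3⌋ = $34,550 → take SL $34,550. Book value $119,300.
Accumulated through year 5 = $339,912 − $119,300 = $220,612.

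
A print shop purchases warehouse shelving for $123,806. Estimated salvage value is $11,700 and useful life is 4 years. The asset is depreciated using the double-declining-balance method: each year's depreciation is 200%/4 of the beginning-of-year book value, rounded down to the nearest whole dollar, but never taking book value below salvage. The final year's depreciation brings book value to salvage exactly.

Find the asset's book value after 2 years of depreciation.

$30,952

Depreciable base = $123,806 − $11,700 = $112,106.
Year 1: ⌊$123,806 × 200%/4⌋ = $61,903. Book value $61,903.
Year 2: ⌊$61,903 × 200%/4⌋ = $30,951. Book value $30,952.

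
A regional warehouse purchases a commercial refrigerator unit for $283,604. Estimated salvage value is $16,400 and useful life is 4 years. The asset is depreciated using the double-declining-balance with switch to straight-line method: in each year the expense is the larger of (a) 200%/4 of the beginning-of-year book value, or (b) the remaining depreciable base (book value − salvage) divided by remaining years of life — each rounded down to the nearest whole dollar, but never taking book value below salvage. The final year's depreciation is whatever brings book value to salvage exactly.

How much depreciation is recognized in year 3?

Depreciable base = $283,604 − $16,400 = $267,204.
Year 1: DB = ⌊$283,604 × 200%/4⌋ = $141,802; SL = ⌊$267,204/4⌋ = $66,801 → take DB $141,802. Book value $141,802.
Year 2: DB = ⌊$141,802 × 200%/4⌋ = $70,901; SL = ⌊$125,402/3⌋ = $41,800 → take DB $70,901. Book value $70,901.
Year 3: DB = ⌊$70,901 × 200%/4⌋ = $35,450; SL = ⌊$54,501/2⌋ = $27,250 → take DB $35,450. Book value $35,451.

$35,450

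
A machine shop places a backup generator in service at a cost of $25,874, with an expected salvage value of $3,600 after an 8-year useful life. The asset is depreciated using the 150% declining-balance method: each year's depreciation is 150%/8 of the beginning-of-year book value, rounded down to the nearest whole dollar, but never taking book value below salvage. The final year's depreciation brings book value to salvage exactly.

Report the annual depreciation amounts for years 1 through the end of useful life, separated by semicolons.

Depreciable base = $25,874 − $3,600 = $22,274.
Year 1: ⌊$25,874 × 150%/8⌋ = $4,851. Book value $21,023.
Year 2: ⌊$21,023 × 150%/8⌋ = $3,941. Book value $17,082.
Year 3: ⌊$17,082 × 150%/8⌋ = $3,202. Book value $13,880.
Year 4: ⌊$13,880 × 150%/8⌋ = $2,602. Book value $11,278.
Year 5: ⌊$11,278 × 150%/8⌋ = $2,114. Book value $9,164.
Year 6: ⌊$9,164 × 150%/8⌋ = $1,718. Book value $7,446.
Year 7: ⌊$7,446 × 150%/8⌋ = $1,396. Book value $6,050.
Year 8 (final): $6,050 − $3,600 = $2,450. Book value $3,600.

$4,851; $3,941; $3,202; $2,602; $2,114; $1,718; $1,396; $2,450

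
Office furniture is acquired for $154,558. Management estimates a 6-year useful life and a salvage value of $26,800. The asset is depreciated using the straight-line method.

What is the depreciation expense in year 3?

Depreciable base = $154,558 − $26,800 = $127,758.
Annual expense = $127,758 / 6 = $21,293.

$21,293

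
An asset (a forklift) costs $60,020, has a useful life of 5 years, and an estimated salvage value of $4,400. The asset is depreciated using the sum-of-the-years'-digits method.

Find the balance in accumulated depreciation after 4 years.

Depreciable base = $60,020 − $4,400 = $55,620.
Sum of the years' digits = 5+4+3+2+1 = 15.
Year 1: $55,620 × 5/15 = $18,540. Book value $41,480.
Year 2: $55,620 × 4/15 = $14,832. Book value $26,648.
Year 3: $55,620 × 3/15 = $11,124. Book value $15,524.
Year 4: $55,620 × 2/15 = $7,416. Book value $8,108.
Accumulated through year 4 = $60,020 − $8,108 = $51,912.

$51,912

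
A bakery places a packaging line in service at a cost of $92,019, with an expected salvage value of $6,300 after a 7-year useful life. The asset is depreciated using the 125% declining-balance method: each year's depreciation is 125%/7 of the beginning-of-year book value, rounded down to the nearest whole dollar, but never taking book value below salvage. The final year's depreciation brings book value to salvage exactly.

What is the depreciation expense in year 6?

$6,145

Depreciable base = $92,019 − $6,300 = $85,719.
Year 1: ⌊$92,019 × 125%/7⌋ = $16,431. Book value $75,588.
Year 2: ⌊$75,588 × 125%/7⌋ = $13,497. Book value $62,091.
Year 3: ⌊$62,091 × 125%/7⌋ = $11,087. Book value $51,004.
Year 4: ⌊$51,004 × 125%/7⌋ = $9,107. Book value $41,897.
Year 5: ⌊$41,897 × 125%/7⌋ = $7,481. Book value $34,416.
Year 6: ⌊$34,416 × 125%/7⌋ = $6,145. Book value $28,271.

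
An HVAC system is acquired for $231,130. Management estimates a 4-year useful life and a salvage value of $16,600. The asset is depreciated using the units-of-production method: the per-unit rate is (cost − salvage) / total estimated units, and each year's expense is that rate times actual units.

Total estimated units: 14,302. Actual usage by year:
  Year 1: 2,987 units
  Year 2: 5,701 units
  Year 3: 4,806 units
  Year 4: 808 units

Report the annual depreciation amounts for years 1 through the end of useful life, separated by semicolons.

$44,805; $85,515; $72,090; $12,120

Depreciable base = $231,130 − $16,600 = $214,530.
Rate = $214,530 / 14,302 units = $15 per unit.
Year 1: 2,987 × $15 = $44,805. Book value $186,325.
Year 2: 5,701 × $15 = $85,515. Book value $100,810.
Year 3: 4,806 × $15 = $72,090. Book value $28,720.
Year 4: 808 × $15 = $12,120. Book value $16,600.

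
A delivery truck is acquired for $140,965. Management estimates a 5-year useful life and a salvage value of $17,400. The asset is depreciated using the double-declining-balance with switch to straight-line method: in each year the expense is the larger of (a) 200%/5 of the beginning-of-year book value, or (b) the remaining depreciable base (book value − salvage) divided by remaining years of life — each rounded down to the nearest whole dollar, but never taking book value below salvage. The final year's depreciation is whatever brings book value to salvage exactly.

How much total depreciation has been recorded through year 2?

Depreciable base = $140,965 − $17,400 = $123,565.
Year 1: DB = ⌊$140,965 × 200%/5⌋ = $56,386; SL = ⌊$123,565/5⌋ = $24,713 → take DB $56,386. Book value $84,579.
Year 2: DB = ⌊$84,579 × 200%/5⌋ = $33,831; SL = ⌊$67,179/4⌋ = $16,794 → take DB $33,831. Book value $50,748.
Accumulated through year 2 = $140,965 − $50,748 = $90,217.

$90,217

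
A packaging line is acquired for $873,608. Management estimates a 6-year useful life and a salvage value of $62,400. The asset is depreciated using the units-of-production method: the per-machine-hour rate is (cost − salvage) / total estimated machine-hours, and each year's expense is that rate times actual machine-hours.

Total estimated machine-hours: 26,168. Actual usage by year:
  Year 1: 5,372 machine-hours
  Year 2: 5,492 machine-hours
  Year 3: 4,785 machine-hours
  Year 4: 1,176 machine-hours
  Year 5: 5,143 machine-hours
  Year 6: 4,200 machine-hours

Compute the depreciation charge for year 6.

$130,200

Depreciable base = $873,608 − $62,400 = $811,208.
Rate = $811,208 / 26,168 machine-hours = $31 per machine-hour.
Year 1: 5,372 × $31 = $166,532. Book value $707,076.
Year 2: 5,492 × $31 = $170,252. Book value $536,824.
Year 3: 4,785 × $31 = $148,335. Book value $388,489.
Year 4: 1,176 × $31 = $36,456. Book value $352,033.
Year 5: 5,143 × $31 = $159,433. Book value $192,600.
Year 6: 4,200 × $31 = $130,200. Book value $62,400.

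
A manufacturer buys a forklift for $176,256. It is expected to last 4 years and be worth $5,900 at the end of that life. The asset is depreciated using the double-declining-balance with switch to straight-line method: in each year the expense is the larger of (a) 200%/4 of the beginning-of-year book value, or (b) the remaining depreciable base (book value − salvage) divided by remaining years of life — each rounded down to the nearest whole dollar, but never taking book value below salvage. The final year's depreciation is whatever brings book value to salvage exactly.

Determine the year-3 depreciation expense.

$22,032

Depreciable base = $176,256 − $5,900 = $170,356.
Year 1: DB = ⌊$176,256 × 200%/4⌋ = $88,128; SL = ⌊$170,356/4⌋ = $42,589 → take DB $88,128. Book value $88,128.
Year 2: DB = ⌊$88,128 × 200%/4⌋ = $44,064; SL = ⌊$82,228/3⌋ = $27,409 → take DB $44,064. Book value $44,064.
Year 3: DB = ⌊$44,064 × 200%/4⌋ = $22,032; SL = ⌊$38,164/2⌋ = $19,082 → take DB $22,032. Book value $22,032.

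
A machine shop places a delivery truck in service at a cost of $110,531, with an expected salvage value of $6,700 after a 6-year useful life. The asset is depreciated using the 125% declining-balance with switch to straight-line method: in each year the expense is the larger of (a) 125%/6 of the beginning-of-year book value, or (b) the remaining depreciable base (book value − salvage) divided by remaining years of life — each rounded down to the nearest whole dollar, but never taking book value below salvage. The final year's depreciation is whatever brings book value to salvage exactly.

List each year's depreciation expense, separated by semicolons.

Depreciable base = $110,531 − $6,700 = $103,831.
Year 1: DB = ⌊$110,531 × 125%/6⌋ = $23,027; SL = ⌊$103,831/6⌋ = $17,305 → take DB $23,027. Book value $87,504.
Year 2: DB = ⌊$87,504 × 125%/6⌋ = $18,230; SL = ⌊$80,804/5⌋ = $16,160 → take DB $18,230. Book value $69,274.
Year 3: DB = ⌊$69,274 × 125%/6⌋ = $14,432; SL = ⌊$62,574/4⌋ = $15,643 → take SL $15,643. Book value $53,631.
Year 4: DB = ⌊$53,631 × 125%/6⌋ = $11,173; SL = ⌊$46,931/3⌋ = $15,643 → take SL $15,643. Book value $37,988.
Year 5: DB = ⌊$37,988 × 125%/6⌋ = $7,914; SL = ⌊$31,288/2⌋ = $15,644 → take SL $15,644. Book value $22,344.
Year 6 (final): $22,344 − $6,700 = $15,644. Book value $6,700.

$23,027; $18,230; $15,643; $15,643; $15,644; $15,644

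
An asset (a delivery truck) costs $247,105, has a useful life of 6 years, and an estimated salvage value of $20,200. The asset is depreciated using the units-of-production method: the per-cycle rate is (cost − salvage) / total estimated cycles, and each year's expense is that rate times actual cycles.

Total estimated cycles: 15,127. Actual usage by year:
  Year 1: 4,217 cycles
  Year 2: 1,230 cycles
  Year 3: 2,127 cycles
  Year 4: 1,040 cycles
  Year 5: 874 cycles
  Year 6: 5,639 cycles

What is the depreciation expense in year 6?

$84,585

Depreciable base = $247,105 − $20,200 = $226,905.
Rate = $226,905 / 15,127 cycles = $15 per cycle.
Year 1: 4,217 × $15 = $63,255. Book value $183,850.
Year 2: 1,230 × $15 = $18,450. Book value $165,400.
Year 3: 2,127 × $15 = $31,905. Book value $133,495.
Year 4: 1,040 × $15 = $15,600. Book value $117,895.
Year 5: 874 × $15 = $13,110. Book value $104,785.
Year 6: 5,639 × $15 = $84,585. Book value $20,200.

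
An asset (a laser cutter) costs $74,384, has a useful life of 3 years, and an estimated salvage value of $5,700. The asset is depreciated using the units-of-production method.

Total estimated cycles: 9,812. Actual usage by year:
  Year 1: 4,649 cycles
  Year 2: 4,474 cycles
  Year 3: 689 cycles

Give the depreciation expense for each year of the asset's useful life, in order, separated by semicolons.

$32,543; $31,318; $4,823

Depreciable base = $74,384 − $5,700 = $68,684.
Rate = $68,684 / 9,812 cycles = $7 per cycle.
Year 1: 4,649 × $7 = $32,543. Book value $41,841.
Year 2: 4,474 × $7 = $31,318. Book value $10,523.
Year 3: 689 × $7 = $4,823. Book value $5,700.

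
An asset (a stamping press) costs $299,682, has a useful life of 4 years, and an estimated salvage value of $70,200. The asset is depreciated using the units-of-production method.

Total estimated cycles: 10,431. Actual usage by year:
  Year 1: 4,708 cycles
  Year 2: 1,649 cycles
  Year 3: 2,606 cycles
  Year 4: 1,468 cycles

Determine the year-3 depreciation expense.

Depreciable base = $299,682 − $70,200 = $229,482.
Rate = $229,482 / 10,431 cycles = $22 per cycle.
Year 1: 4,708 × $22 = $103,576. Book value $196,106.
Year 2: 1,649 × $22 = $36,278. Book value $159,828.
Year 3: 2,606 × $22 = $57,332. Book value $102,496.

$57,332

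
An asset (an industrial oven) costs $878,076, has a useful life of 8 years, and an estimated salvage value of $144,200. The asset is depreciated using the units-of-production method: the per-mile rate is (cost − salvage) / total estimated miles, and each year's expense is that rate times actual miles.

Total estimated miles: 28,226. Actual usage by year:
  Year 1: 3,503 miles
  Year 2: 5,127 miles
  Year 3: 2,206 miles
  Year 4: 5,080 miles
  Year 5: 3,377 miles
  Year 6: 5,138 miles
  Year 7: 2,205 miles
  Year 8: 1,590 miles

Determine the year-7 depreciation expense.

Depreciable base = $878,076 − $144,200 = $733,876.
Rate = $733,876 / 28,226 miles = $26 per mile.
Year 1: 3,503 × $26 = $91,078. Book value $786,998.
Year 2: 5,127 × $26 = $133,302. Book value $653,696.
Year 3: 2,206 × $26 = $57,356. Book value $596,340.
Year 4: 5,080 × $26 = $132,080. Book value $464,260.
Year 5: 3,377 × $26 = $87,802. Book value $376,458.
Year 6: 5,138 × $26 = $133,588. Book value $242,870.
Year 7: 2,205 × $26 = $57,330. Book value $185,540.

$57,330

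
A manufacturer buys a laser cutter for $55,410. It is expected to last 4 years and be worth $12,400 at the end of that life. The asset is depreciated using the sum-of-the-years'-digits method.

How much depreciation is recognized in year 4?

$4,301

Depreciable base = $55,410 − $12,400 = $43,010.
Sum of the years' digits = 4+3+2+1 = 10.
Year 1: $43,010 × 4/10 = $17,204. Book value $38,206.
Year 2: $43,010 × 3/10 = $12,903. Book value $25,303.
Year 3: $43,010 × 2/10 = $8,602. Book value $16,701.
Year 4: $43,010 × 1/10 = $4,301. Book value $12,400.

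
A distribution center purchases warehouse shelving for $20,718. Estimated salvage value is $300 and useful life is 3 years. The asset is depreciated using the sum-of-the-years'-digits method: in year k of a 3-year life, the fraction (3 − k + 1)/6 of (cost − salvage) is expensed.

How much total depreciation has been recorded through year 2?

$17,015

Depreciable base = $20,718 − $300 = $20,418.
Sum of the years' digits = 3+2+1 = 6.
Year 1: $20,418 × 3/6 = $10,209. Book value $10,509.
Year 2: $20,418 × 2/6 = $6,806. Book value $3,703.
Accumulated through year 2 = $20,718 − $3,703 = $17,015.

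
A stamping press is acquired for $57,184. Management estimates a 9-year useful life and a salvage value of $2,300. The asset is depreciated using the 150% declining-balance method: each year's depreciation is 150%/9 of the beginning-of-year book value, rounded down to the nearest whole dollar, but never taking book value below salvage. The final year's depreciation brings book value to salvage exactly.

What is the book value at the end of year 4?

$27,579

Depreciable base = $57,184 − $2,300 = $54,884.
Year 1: ⌊$57,184 × 150%/9⌋ = $9,530. Book value $47,654.
Year 2: ⌊$47,654 × 150%/9⌋ = $7,942. Book value $39,712.
Year 3: ⌊$39,712 × 150%/9⌋ = $6,618. Book value $33,094.
Year 4: ⌊$33,094 × 150%/9⌋ = $5,515. Book value $27,579.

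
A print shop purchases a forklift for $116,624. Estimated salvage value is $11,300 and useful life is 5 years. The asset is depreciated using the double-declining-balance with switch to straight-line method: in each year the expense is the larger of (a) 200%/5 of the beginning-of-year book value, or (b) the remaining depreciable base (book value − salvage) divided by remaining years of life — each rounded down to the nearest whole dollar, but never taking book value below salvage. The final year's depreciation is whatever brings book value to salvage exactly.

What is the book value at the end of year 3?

Depreciable base = $116,624 − $11,300 = $105,324.
Year 1: DB = ⌊$116,624 × 200%/5⌋ = $46,649; SL = ⌊$105,324/5⌋ = $21,064 → take DB $46,649. Book value $69,975.
Year 2: DB = ⌊$69,975 × 200%/5⌋ = $27,990; SL = ⌊$58,675/4⌋ = $14,668 → take DB $27,990. Book value $41,985.
Year 3: DB = ⌊$41,985 × 200%/5⌋ = $16,794; SL = ⌊$30,685/3⌋ = $10,228 → take DB $16,794. Book value $25,191.

$25,191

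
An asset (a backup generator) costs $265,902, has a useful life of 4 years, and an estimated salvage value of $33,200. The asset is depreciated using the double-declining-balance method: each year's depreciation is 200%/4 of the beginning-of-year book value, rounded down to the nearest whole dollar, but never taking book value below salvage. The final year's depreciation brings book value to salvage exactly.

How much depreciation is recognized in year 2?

Depreciable base = $265,902 − $33,200 = $232,702.
Year 1: ⌊$265,902 × 200%/4⌋ = $132,951. Book value $132,951.
Year 2: ⌊$132,951 × 200%/4⌋ = $66,475. Book value $66,476.

$66,475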